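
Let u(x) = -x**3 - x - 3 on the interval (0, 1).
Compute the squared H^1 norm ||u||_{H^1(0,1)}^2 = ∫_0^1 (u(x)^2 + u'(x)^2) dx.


||u||_{H^1}^2 = 4027/210

The H^1 norm (squared) on an interval (0, L) is
  ||u||_{H^1}^2 = ∫_0^L u(x)^2 dx + ∫_0^L u'(x)^2 dx.
Compute u'(x) = -3*x**2 - 1.
Then u(x)^2 = x**6 + 2*x**4 + 6*x**3 + x**2 + 6*x + 9 and u'(x)^2 = 9*x**4 + 6*x**2 + 1.
Integrate each monomial from 0 to 1 using ∫_0^1 c·x^n dx = c·1^(n+1)/(n+1):
  ∫_0^1 u(x)^2 dx = ∫_0^1 (x^6 + 2*x^4 + 6*x^3 + x^2 + 6*x + 9) dx. Term by term:
    ∫_0^1 x^6 dx = 1/7;  ∫_0^1 2*x^4 dx = 2/5;  ∫_0^1 6*x^3 dx = 3/2;
    ∫_0^1 x^2 dx = 1/3;  ∫_0^1 6*x dx = 3;  ∫_0^1 9 dx = 9.
  Sum: 1/7 + 2/5 + 3/2 + 1/3 + 3 + 9 = 3019/210.
  ∫_0^1 u'(x)^2 dx = ∫_0^1 (9*x^4 + 6*x^2 + 1) dx. Term by term:
    ∫_0^1 9*x^4 dx = 9/5;  ∫_0^1 6*x^2 dx = 2;  ∫_0^1 1 dx = 1.
  Sum: 9/5 + 2 + 1 = 24/5.
Adding: ||u||_{H^1}^2 = 3019/210 + 24/5 = 4027/210.


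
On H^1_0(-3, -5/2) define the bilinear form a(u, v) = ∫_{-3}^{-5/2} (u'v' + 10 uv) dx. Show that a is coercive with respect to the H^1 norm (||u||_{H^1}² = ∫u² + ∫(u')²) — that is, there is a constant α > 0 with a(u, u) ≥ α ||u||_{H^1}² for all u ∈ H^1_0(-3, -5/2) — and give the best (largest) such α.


α = 1

Coercivity of a(·,·) on H^1_0(-3, -5/2) means a(u, u) ≥ α ||u||_{H^1}² for every u ∈ H^1_0.
The interval has length L = 1/2, and Poincaré/coercivity depend only on L. Here a(u, u) = ∫(u')² + (10)·∫u².
Here c = 10 ≥ 1, so a(u,u) = ∫(u')² + c∫u² ≥ ∫(u')² + ∫u² = ||u||_{H^1}², i.e. α = 1 works. No larger α is possible: a(u,u) ≥ α||u||_{H^1}² means (1−α)∫(u')² ≥ (α−c)∫u², and for the modes u_n = sin(nπ(x−x₀)/L) (x₀ the left endpoint) one has ∫u_n²/∫(u_n')² = (L/(nπ))² → 0, so a(u_n,u_n)/||u_n||_{H^1}² → 1. Hence the optimal constant is α = 1.
Therefore α = 1.


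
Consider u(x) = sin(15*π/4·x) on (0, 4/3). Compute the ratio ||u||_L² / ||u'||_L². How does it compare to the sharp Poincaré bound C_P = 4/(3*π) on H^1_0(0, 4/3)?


||u||_L² / ||u'||_L² = 4/(15*π) < C_P = 4/(3*π).

u(x) = sin(15*π/4·x), so u'(x) = 15*π*cos(15*π*x/4)/4.
Writing u(x) = A·sin(kπx/L) with A = 1 and k = 5, use ∫_0^L sin²(kπx/L) dx = L/2 and ∫_0^L cos²(kπx/L) dx = L/2.
u² = 1·sin²(15*π/4·x) and (u')² = 225*π^2/16·cos²(15*π/4·x), and each of sin², cos² integrates to L/2 = 2/3 over (0, 4/3).
∫_0^4/3 u² dx = 2/3, so ||u||_L² = sqrt(6)/3.
∫_0^4/3 (u')² dx = 75*π^2/8, so ||u'||_L² = 5*sqrt(6)*π/4.
Ratio ||u||_L² / ||u'||_L² = 4/(15*π).
Sharp Poincaré constant on H^1_0(0, 4/3) is C_P = L/π = 4/(3*π), achieved by sin(3*π/4·x).
This is the k = 5 harmonic; the ratio L/(kπ) is strictly less than C_P = L/π, consistent with the sharp inequality ||u||_L² ≤ C_P ||u'||_L².


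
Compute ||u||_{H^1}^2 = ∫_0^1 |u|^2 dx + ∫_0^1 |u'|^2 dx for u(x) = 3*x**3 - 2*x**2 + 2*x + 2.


||u||_{H^1}^2 = 759/35

The H^1 norm (squared) on an interval (0, L) is
  ||u||_{H^1}^2 = ∫_0^L u(x)^2 dx + ∫_0^L u'(x)^2 dx.
Compute u'(x) = 9*x**2 - 4*x + 2.
Then u(x)^2 = 9*x**6 - 12*x**5 + 16*x**4 + 4*x**3 - 4*x**2 + 8*x + 4 and u'(x)^2 = 81*x**4 - 72*x**3 + 52*x**2 - 16*x + 4.
Integrate each monomial from 0 to 1 using ∫_0^1 c·x^n dx = c·1^(n+1)/(n+1):
  ∫_0^1 u(x)^2 dx = ∫_0^1 (9*x^6 - 12*x^5 + 16*x^4 + 4*x^3 - 4*x^2 + 8*x + 4) dx. Term by term:
    ∫_0^1 9*x^6 dx = 9/7;  ∫_0^1 -12*x^5 dx = -2;  ∫_0^1 16*x^4 dx = 16/5;
    ∫_0^1 4*x^3 dx = 1;  ∫_0^1 -4*x^2 dx = -4/3;  ∫_0^1 8*x dx = 4;
    ∫_0^1 4 dx = 4.
  Sum: 9/7 − 2 + 16/5 + 1 − 4/3 + 4 + 4 = 1066/105.
  ∫_0^1 u'(x)^2 dx = ∫_0^1 (81*x^4 - 72*x^3 + 52*x^2 - 16*x + 4) dx. Term by term:
    ∫_0^1 81*x^4 dx = 81/5;  ∫_0^1 -72*x^3 dx = -18;  ∫_0^1 52*x^2 dx = 52/3;
    ∫_0^1 -16*x dx = -8;  ∫_0^1 4 dx = 4.
  Sum: 81/5 − 18 + 52/3 − 8 + 4 = 173/15.
Adding: ||u||_{H^1}^2 = 1066/105 + 173/15 = 759/35.


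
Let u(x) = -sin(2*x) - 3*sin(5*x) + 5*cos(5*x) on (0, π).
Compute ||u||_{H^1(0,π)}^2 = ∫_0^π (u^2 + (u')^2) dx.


||u||_{H^1(0,π)}^2 = 1040/21 + 889*π/2

u'(x) = -25*sin(5*x) - 2*cos(2*x) - 15*cos(5*x).
Expand u² and (u')² and integrate term by term on (0, π), using: for integers n ≥ 1, ∫_0^π sin²(nx) dx = ∫_0^π cos²(nx) dx = π/2; for n ≠ n', ∫_0^π sin(nx)sin(n'x) dx = ∫_0^π cos(nx)cos(n'x) dx = 0; and by product-to-sum, ∫_0^π sin(nx)cos(n'x) dx = ½∫_0^π [sin((n+n')x) + sin((n−n')x)] dx, which is 0 when n+n' is even and 2n/(n²−n'²) when n+n' is odd (it need not vanish on (0, π)).
  u² squared terms: (-1)²·∫sin(2x)² dx = 1·π/2 = π/2;  (-3)²·∫sin(5x)² dx = 9·π/2 = 9*π/2;  (5)²·∫cos(5x)² dx = 25·π/2 = 25*π/2.
  u² cross terms: 2·(-1)·(-3)·∫sin(2x)·sin(5x) dx = 6·(0) = 0;  2·(-1)·(5)·∫sin(2x)·cos(5x) dx = -10·(-4/21) = 40/21;  2·(-3)·(5)·∫sin(5x)·cos(5x) dx = -30·(0) = 0.
  So ∫_0^π u² dx = π/2 + 9*π/2 + 25*π/2 + 0 + 40/21 + 0 = 40/21 + 35*π/2.
  (u')² squared terms: (-25)²·∫sin(5x)² dx = 625·π/2 = 625*π/2;  (-15)²·∫cos(5x)² dx = 225·π/2 = 225*π/2;  (-2)²·∫cos(2x)² dx = 4·π/2 = 2*π.
  (u')² cross terms: 2·(-25)·(-15)·∫sin(5x)·cos(5x) dx = 750·(0) = 0;  2·(-25)·(-2)·∫sin(5x)·cos(2x) dx = 100·(10/21) = 1000/21;  2·(-15)·(-2)·∫cos(5x)·cos(2x) dx = 60·(0) = 0.
  So ∫_0^π (u')² dx = 625*π/2 + 225*π/2 + 2*π + 0 + 1000/21 + 0 = 1000/21 + 427*π.
||u||_{H^1}^2 = (40/21 + 35*π/2) + (1000/21 + 427*π) = 1040/21 + 889*π/2.


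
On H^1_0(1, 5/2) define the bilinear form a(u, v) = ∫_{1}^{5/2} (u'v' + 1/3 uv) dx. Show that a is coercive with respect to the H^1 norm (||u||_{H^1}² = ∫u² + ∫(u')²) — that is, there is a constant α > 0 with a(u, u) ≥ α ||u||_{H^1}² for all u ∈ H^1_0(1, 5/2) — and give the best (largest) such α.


α = (3 + 4*π^2)/(9 + 4*π^2)

Coercivity of a(·,·) on H^1_0(1, 5/2) means a(u, u) ≥ α ||u||_{H^1}² for every u ∈ H^1_0.
The interval has length L = 3/2, and Poincaré/coercivity depend only on L. Here a(u, u) = ∫(u')² + (1/3)·∫u².
Here 0 < c = 1/3 < 1. The condition a(u,u) ≥ α||u||_{H^1}² reads (1−α)∫(u')² ≥ (α−c)∫u². Any admissible α is ≤ 1 (rapidly oscillating u have ∫u²/∫(u')² → 0), and α = 1 would force 0 ≥ (1−c)∫u², impossible since c < 1; so 1−α > 0. By the sharp Poincaré inequality on H^1_0 of an interval of length L, ∫(u')² ≥ (π/L)²∫u² with equality for the first sine mode sin(π(x−x₀)/L) (x₀ the left endpoint), so the inequality holds for all u iff (1−α)(π/L)² ≥ α − c, i.e. α ≤ ((π/L)² + c)/((π/L)² + 1) = (1 + c(L/π)²)/(1 + (L/π)²). With (π/L)² = 4*π^2/9 and c = 1/3, the largest admissible constant is α = ((π/L)² + c)/((π/L)² + 1).
Simplifying, α = (3 + 4*π^2)/(9 + 4*π^2).


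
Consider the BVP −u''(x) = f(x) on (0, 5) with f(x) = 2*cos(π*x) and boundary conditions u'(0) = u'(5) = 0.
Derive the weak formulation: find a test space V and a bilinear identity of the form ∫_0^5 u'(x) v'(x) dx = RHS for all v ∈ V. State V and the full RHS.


V = H^1(0, 5) (no boundary constraint on v; u is determined up to an additive constant); weak form: ∫_0^5 u'v' dx = ∫_0^5 (2*cos(π*x)) v dx for all v ∈ V.

Multiply both sides by a test function v and integrate from 0 to 5:
  ∫_0^5 −u''(x) v(x) dx = ∫_0^5 f(x) v(x) dx.
Integrate the LHS by parts once:
  ∫_0^5 −u'' v dx = −[u'(x) v(x)]_0^5 + ∫_0^5 u'(x) v'(x) dx.
Thus ∫_0^5 u'(x) v'(x) dx = ∫_0^5 f(x) v(x) dx + [u'(x) v(x)]_0^5.
Choose V so that boundary terms are either known or forced to vanish.
u has homogeneous Neumann: u'(0) = u'(5) = 0. So [u' v]_0^5 = 0·v(5) − 0·v(0) = 0 for any v; take V = H^1(0, 5).
Weak formulation: find u (satisfying any essential BC) such that ∫_0^5 u'(x) v'(x) dx = ∫_0^5 f v dx for all v ∈ V (homogeneous Neumann, so boundary terms vanish).
Substituting f(x) = 2*cos(π*x), the right-hand side is ∫_0^5 (2*cos(π*x)) v dx.
Compatibility check (pure Neumann): taking v ≡ 1 ∈ V gives 0 = ∫_0^5 f dx + (0) − (0), i.e. ∫_0^5 f dx must equal u'(0) − u'(5) = 0. Indeed ∫_0^5 (2*cos(π*x)) dx = 0, so the data are compatible. The solution is then unique only up to an additive constant (fix it e.g. by requiring ∫_0^5 u dx = 0).


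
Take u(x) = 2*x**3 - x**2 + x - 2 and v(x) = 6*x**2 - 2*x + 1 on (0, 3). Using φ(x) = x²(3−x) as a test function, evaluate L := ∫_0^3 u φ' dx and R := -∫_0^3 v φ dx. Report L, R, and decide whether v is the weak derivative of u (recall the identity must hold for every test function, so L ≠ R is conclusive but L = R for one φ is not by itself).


LHS = -513/4, RHS = -513/4. Yes, v = u' weakly.

u(x) = 2*x**3 - x**2 + x - 2, classical derivative u'(x) = 6*x**2 - 2*x + 1.
φ(x) = x²(3−x), so φ'(x) = 3*x*(2 - x).
Note φ(0) = φ(3) = 0, so the boundary term u·φ vanishes.
LHS = ∫_0^3 u(x) φ'(x) dx = ∫_0^3 (-6*x^5 + 15*x^4 - 9*x^3 + 12*x^2 - 12*x) dx. Term by term:
  ∫_0^3 -6*x^5 dx = -729;  ∫_0^3 15*x^4 dx = 729;  ∫_0^3 -9*x^3 dx = -729/4;
  ∫_0^3 12*x^2 dx = 108;  ∫_0^3 -12*x dx = -54.
Sum: -729 + 729 − 729/4 + 108 − 54 = -513/4.
So LHS = -513/4.
∫_0^3 v(x) φ(x) dx = ∫_0^3 (-6*x^5 + 20*x^4 - 7*x^3 + 3*x^2) dx. Term by term:
  ∫_0^3 -6*x^5 dx = -729;  ∫_0^3 20*x^4 dx = 972;  ∫_0^3 -7*x^3 dx = -567/4;
  ∫_0^3 3*x^2 dx = 27.
Sum: -729 + 972 − 567/4 + 27 = 513/4.
So RHS = -∫_0^3 v(x) φ(x) dx = -513/4.
LHS = RHS, so the identity holds for this test φ.
Moreover u is smooth here and v(x) = u'(x) = 6*x**2 - 2*x + 1 pointwise, so the identity holds for every test function. Hence v is the weak derivative of u.


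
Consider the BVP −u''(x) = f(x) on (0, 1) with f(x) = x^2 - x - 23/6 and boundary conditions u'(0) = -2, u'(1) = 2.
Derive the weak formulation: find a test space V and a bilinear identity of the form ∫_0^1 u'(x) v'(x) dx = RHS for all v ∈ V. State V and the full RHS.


V = H^1(0, 1) (v unrestricted at boundary; u is determined up to an additive constant); weak form: ∫_0^1 u'v' dx = ∫_0^1 (x^2 - x - 23/6) v dx + 2·v(1) + 2·v(0) for all v ∈ V.

Multiply both sides by a test function v and integrate from 0 to 1:
  ∫_0^1 −u''(x) v(x) dx = ∫_0^1 f(x) v(x) dx.
Integrate the LHS by parts once:
  ∫_0^1 −u'' v dx = −[u'(x) v(x)]_0^1 + ∫_0^1 u'(x) v'(x) dx.
Thus ∫_0^1 u'(x) v'(x) dx = ∫_0^1 f(x) v(x) dx + [u'(x) v(x)]_0^1.
Choose V so that boundary terms are either known or forced to vanish.
u has inhomogeneous Neumann u'(0) = -2, u'(1) = 2. [u' v]_0^1 = (2)·v(1) − (-2)·v(0) = 2·v(1) + 2·v(0). Take V = H^1(0, 1); boundary term becomes part of RHS.
Weak formulation: find u (satisfying any essential BC) such that ∫_0^1 u'(x) v'(x) dx = ∫_0^1 f v dx + 2·v(1) + 2·v(0) for all v ∈ V (Neumann data are natural BCs: they enter the RHS as boundary terms).
Substituting f(x) = x^2 - x - 23/6, the right-hand side is ∫_0^1 (x^2 - x - 23/6) v dx + 2·v(1) + 2·v(0).
Compatibility check (pure Neumann): taking v ≡ 1 ∈ V gives 0 = ∫_0^1 f dx + (2) − (-2), i.e. ∫_0^1 f dx must equal u'(0) − u'(1) = -4. Indeed ∫_0^1 (x^2 - x - 23/6) dx = -4, so the data are compatible. The solution is then unique only up to an additive constant (fix it e.g. by requiring ∫_0^1 u dx = 0).


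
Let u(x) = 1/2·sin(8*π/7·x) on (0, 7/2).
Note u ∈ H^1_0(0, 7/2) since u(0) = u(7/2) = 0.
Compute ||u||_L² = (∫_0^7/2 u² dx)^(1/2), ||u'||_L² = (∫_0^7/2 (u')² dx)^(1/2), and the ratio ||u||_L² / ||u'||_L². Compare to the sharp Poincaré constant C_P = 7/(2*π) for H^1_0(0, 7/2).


||u||_L² / ||u'||_L² = 7/(8*π) < C_P = 7/(2*π).

u(x) = 1/2·sin(8*π/7·x), so u'(x) = 4*π*cos(8*π*x/7)/7.
Writing u(x) = A·sin(kπx/L) with A = 1/2 and k = 4, use ∫_0^L sin²(kπx/L) dx = L/2 and ∫_0^L cos²(kπx/L) dx = L/2.
u² = 1/4·sin²(8*π/7·x) and (u')² = 16*π^2/49·cos²(8*π/7·x), and each of sin², cos² integrates to L/2 = 7/4 over (0, 7/2).
∫_0^7/2 u² dx = 7/16, so ||u||_L² = sqrt(7)/4.
∫_0^7/2 (u')² dx = 4*π^2/7, so ||u'||_L² = 2*sqrt(7)*π/7.
Ratio ||u||_L² / ||u'||_L² = 7/(8*π).
Sharp Poincaré constant on H^1_0(0, 7/2) is C_P = L/π = 7/(2*π), achieved by sin(2*π/7·x).
This is the k = 4 harmonic; the ratio L/(kπ) is strictly less than C_P = L/π, consistent with the sharp inequality ||u||_L² ≤ C_P ||u'||_L².


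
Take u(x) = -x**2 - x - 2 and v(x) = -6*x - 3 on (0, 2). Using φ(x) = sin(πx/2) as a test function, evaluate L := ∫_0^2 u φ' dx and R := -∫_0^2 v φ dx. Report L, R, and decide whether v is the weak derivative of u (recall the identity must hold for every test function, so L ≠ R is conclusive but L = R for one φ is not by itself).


LHS = 12/π, RHS = 36/π. No, v is not the weak derivative of u.

u(x) = -x**2 - x - 2, classical derivative u'(x) = -2*x - 1.
φ(x) = sin(πx/2), so φ'(x) = π*cos(π*x/2)/2.
Note φ(0) = φ(2) = 0, so the boundary term u·φ vanishes.
LHS = ∫_0^2 u(x) φ'(x) dx = ∫_0^2 (-π*x^2*cos(π*x/2)/2 - π*x*cos(π*x/2)/2 - π*cos(π*x/2)) dx. Term by term:
  ∫_0^2 -π*cos(π*x/2) dx = 0;  ∫_0^2 -π*x*cos(π*x/2)/2 dx = 4/π;  ∫_0^2 -π*x^2*cos(π*x/2)/2 dx = 8/π.
Sum: 0 + 4/π + 8/π = 12/π.
So LHS = 12/π.
∫_0^2 v(x) φ(x) dx = ∫_0^2 (-6*x*sin(π*x/2) - 3*sin(π*x/2)) dx. Term by term:
  ∫_0^2 -3*sin(π*x/2) dx = -12/π;  ∫_0^2 -6*x*sin(π*x/2) dx = -24/π.
Sum: -12/π − 24/π = -36/π.
So RHS = -∫_0^2 v(x) φ(x) dx = 36/π.
LHS − RHS = -24/π ≠ 0, so the identity fails.
(For a valid weak derivative the identity must hold for EVERY test function, in particular this one. The failure shows v is NOT the weak derivative of u.)
Correct weak derivative would be u'(x) = -2*x - 1.


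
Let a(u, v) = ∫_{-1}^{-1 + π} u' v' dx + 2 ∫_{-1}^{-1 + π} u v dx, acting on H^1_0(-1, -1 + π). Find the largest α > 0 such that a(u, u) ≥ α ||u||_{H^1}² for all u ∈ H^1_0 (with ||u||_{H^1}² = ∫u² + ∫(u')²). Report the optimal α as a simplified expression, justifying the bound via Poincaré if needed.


α = 1

Coercivity of a(·,·) on H^1_0(-1, -1 + π) means a(u, u) ≥ α ||u||_{H^1}² for every u ∈ H^1_0.
The interval has length L = π, and Poincaré/coercivity depend only on L. Here a(u, u) = ∫(u')² + (2)·∫u².
Here c = 2 ≥ 1, so a(u,u) = ∫(u')² + c∫u² ≥ ∫(u')² + ∫u² = ||u||_{H^1}², i.e. α = 1 works. No larger α is possible: a(u,u) ≥ α||u||_{H^1}² means (1−α)∫(u')² ≥ (α−c)∫u², and for the modes u_n = sin(nπ(x−x₀)/L) (x₀ the left endpoint) one has ∫u_n²/∫(u_n')² = (L/(nπ))² → 0, so a(u_n,u_n)/||u_n||_{H^1}² → 1. Hence the optimal constant is α = 1.
Therefore α = 1.


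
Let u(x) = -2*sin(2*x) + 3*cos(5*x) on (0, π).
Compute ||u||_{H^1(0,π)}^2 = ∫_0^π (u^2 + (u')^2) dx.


||u||_{H^1(0,π)}^2 = 416/7 + 127*π

u'(x) = -15*sin(5*x) - 4*cos(2*x).
Expand u² and (u')² and integrate term by term on (0, π), using: for integers n ≥ 1, ∫_0^π sin²(nx) dx = ∫_0^π cos²(nx) dx = π/2; for n ≠ n', ∫_0^π sin(nx)sin(n'x) dx = ∫_0^π cos(nx)cos(n'x) dx = 0; and by product-to-sum, ∫_0^π sin(nx)cos(n'x) dx = ½∫_0^π [sin((n+n')x) + sin((n−n')x)] dx, which is 0 when n+n' is even and 2n/(n²−n'²) when n+n' is odd (it need not vanish on (0, π)).
  u² squared terms: (-2)²·∫sin(2x)² dx = 4·π/2 = 2*π;  (3)²·∫cos(5x)² dx = 9·π/2 = 9*π/2.
  u² cross terms: 2·(-2)·(3)·∫sin(2x)·cos(5x) dx = -12·(-4/21) = 16/7.
  So ∫_0^π u² dx = 2*π + 9*π/2 + 16/7 = 16/7 + 13*π/2.
  (u')² squared terms: (-15)²·∫sin(5x)² dx = 225·π/2 = 225*π/2;  (-4)²·∫cos(2x)² dx = 16·π/2 = 8*π.
  (u')² cross terms: 2·(-15)·(-4)·∫sin(5x)·cos(2x) dx = 120·(10/21) = 400/7.
  So ∫_0^π (u')² dx = 225*π/2 + 8*π + 400/7 = 400/7 + 241*π/2.
||u||_{H^1}^2 = (16/7 + 13*π/2) + (400/7 + 241*π/2) = 416/7 + 127*π.


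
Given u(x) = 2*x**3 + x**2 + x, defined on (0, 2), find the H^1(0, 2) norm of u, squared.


||u||_{H^1}^2 = 18814/35

The H^1 norm (squared) on an interval (0, L) is
  ||u||_{H^1}^2 = ∫_0^L u(x)^2 dx + ∫_0^L u'(x)^2 dx.
Compute u'(x) = 6*x**2 + 2*x + 1.
Then u(x)^2 = 4*x**6 + 4*x**5 + 5*x**4 + 2*x**3 + x**2 and u'(x)^2 = 36*x**4 + 24*x**3 + 16*x**2 + 4*x + 1.
Integrate each monomial from 0 to 2 using ∫_0^2 c·x^n dx = c·2^(n+1)/(n+1):
  ∫_0^2 u(x)^2 dx = ∫_0^2 (4*x^6 + 4*x^5 + 5*x^4 + 2*x^3 + x^2) dx. Term by term:
    ∫_0^2 4*x^6 dx = 512/7;  ∫_0^2 4*x^5 dx = 128/3;  ∫_0^2 5*x^4 dx = 32;
    ∫_0^2 2*x^3 dx = 8;  ∫_0^2 x^2 dx = 8/3.
  Sum: 512/7 + 128/3 + 32 + 8 + 8/3 = 3328/21.
  ∫_0^2 u'(x)^2 dx = ∫_0^2 (36*x^4 + 24*x^3 + 16*x^2 + 4*x + 1) dx. Term by term:
    ∫_0^2 36*x^4 dx = 1152/5;  ∫_0^2 24*x^3 dx = 96;  ∫_0^2 16*x^2 dx = 128/3;
    ∫_0^2 4*x dx = 8;  ∫_0^2 1 dx = 2.
  Sum: 1152/5 + 96 + 128/3 + 8 + 2 = 5686/15.
Adding: ||u||_{H^1}^2 = 3328/21 + 5686/15 = 18814/35.


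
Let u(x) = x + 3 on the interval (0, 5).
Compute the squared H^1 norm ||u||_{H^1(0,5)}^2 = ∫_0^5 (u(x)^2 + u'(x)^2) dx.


||u||_{H^1}^2 = 500/3

The H^1 norm (squared) on an interval (0, L) is
  ||u||_{H^1}^2 = ∫_0^L u(x)^2 dx + ∫_0^L u'(x)^2 dx.
Compute u'(x) = 1.
Then u(x)^2 = x**2 + 6*x + 9 and u'(x)^2 = 1.
Integrate each monomial from 0 to 5 using ∫_0^5 c·x^n dx = c·5^(n+1)/(n+1):
  ∫_0^5 u(x)^2 dx = ∫_0^5 (x^2 + 6*x + 9) dx. Term by term:
    ∫_0^5 x^2 dx = 125/3;  ∫_0^5 6*x dx = 75;  ∫_0^5 9 dx = 45.
  Sum: 125/3 + 75 + 45 = 485/3.
  ∫_0^5 u'(x)^2 dx = ∫_0^5 (1) dx. Term by term:
    ∫_0^5 1 dx = 5.
Adding: ||u||_{H^1}^2 = 485/3 + 5 = 500/3.


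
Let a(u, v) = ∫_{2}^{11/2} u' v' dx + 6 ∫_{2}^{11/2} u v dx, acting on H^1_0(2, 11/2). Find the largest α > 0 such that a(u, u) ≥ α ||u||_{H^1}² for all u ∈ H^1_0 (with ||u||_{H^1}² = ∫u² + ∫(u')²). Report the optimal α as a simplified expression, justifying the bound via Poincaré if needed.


α = 1

Coercivity of a(·,·) on H^1_0(2, 11/2) means a(u, u) ≥ α ||u||_{H^1}² for every u ∈ H^1_0.
The interval has length L = 7/2, and Poincaré/coercivity depend only on L. Here a(u, u) = ∫(u')² + (6)·∫u².
Here c = 6 ≥ 1, so a(u,u) = ∫(u')² + c∫u² ≥ ∫(u')² + ∫u² = ||u||_{H^1}², i.e. α = 1 works. No larger α is possible: a(u,u) ≥ α||u||_{H^1}² means (1−α)∫(u')² ≥ (α−c)∫u², and for the modes u_n = sin(nπ(x−x₀)/L) (x₀ the left endpoint) one has ∫u_n²/∫(u_n')² = (L/(nπ))² → 0, so a(u_n,u_n)/||u_n||_{H^1}² → 1. Hence the optimal constant is α = 1.
Therefore α = 1.


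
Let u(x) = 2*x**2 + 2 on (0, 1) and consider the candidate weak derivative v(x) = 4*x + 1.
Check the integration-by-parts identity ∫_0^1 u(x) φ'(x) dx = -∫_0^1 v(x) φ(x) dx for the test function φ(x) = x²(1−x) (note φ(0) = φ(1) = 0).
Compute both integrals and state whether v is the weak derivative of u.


LHS = -1/5, RHS = -17/60. No, v is not the weak derivative of u.

u(x) = 2*x**2 + 2, classical derivative u'(x) = 4*x.
φ(x) = x²(1−x), so φ'(x) = x*(2 - 3*x).
Note φ(0) = φ(1) = 0, so the boundary term u·φ vanishes.
LHS = ∫_0^1 u(x) φ'(x) dx = ∫_0^1 (-6*x^4 + 4*x^3 - 6*x^2 + 4*x) dx. Term by term:
  ∫_0^1 -6*x^4 dx = -6/5;  ∫_0^1 4*x^3 dx = 1;  ∫_0^1 -6*x^2 dx = -2;
  ∫_0^1 4*x dx = 2.
Sum: -6/5 + 1 − 2 + 2 = -1/5.
So LHS = -1/5.
∫_0^1 v(x) φ(x) dx = ∫_0^1 (-4*x^4 + 3*x^3 + x^2) dx. Term by term:
  ∫_0^1 -4*x^4 dx = -4/5;  ∫_0^1 3*x^3 dx = 3/4;  ∫_0^1 x^2 dx = 1/3.
Sum: -4/5 + 3/4 + 1/3 = 17/60.
So RHS = -∫_0^1 v(x) φ(x) dx = -17/60.
LHS − RHS = 1/12 ≠ 0, so the identity fails.
(For a valid weak derivative the identity must hold for EVERY test function, in particular this one. The failure shows v is NOT the weak derivative of u.)
Correct weak derivative would be u'(x) = 4*x.


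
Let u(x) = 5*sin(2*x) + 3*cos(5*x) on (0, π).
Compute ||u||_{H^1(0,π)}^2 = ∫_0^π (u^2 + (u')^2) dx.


||u||_{H^1(0,π)}^2 = -1040/7 + 359*π/2

u'(x) = -15*sin(5*x) + 10*cos(2*x).
Expand u² and (u')² and integrate term by term on (0, π), using: for integers n ≥ 1, ∫_0^π sin²(nx) dx = ∫_0^π cos²(nx) dx = π/2; for n ≠ n', ∫_0^π sin(nx)sin(n'x) dx = ∫_0^π cos(nx)cos(n'x) dx = 0; and by product-to-sum, ∫_0^π sin(nx)cos(n'x) dx = ½∫_0^π [sin((n+n')x) + sin((n−n')x)] dx, which is 0 when n+n' is even and 2n/(n²−n'²) when n+n' is odd (it need not vanish on (0, π)).
  u² squared terms: (3)²·∫cos(5x)² dx = 9·π/2 = 9*π/2;  (5)²·∫sin(2x)² dx = 25·π/2 = 25*π/2.
  u² cross terms: 2·(3)·(5)·∫cos(5x)·sin(2x) dx = 30·(-4/21) = -40/7.
  So ∫_0^π u² dx = 9*π/2 + 25*π/2 − 40/7 = -40/7 + 17*π.
  (u')² squared terms: (-15)²·∫sin(5x)² dx = 225·π/2 = 225*π/2;  (10)²·∫cos(2x)² dx = 100·π/2 = 50*π.
  (u')² cross terms: 2·(-15)·(10)·∫sin(5x)·cos(2x) dx = -300·(10/21) = -1000/7.
  So ∫_0^π (u')² dx = 225*π/2 + 50*π − 1000/7 = -1000/7 + 325*π/2.
||u||_{H^1}^2 = (-40/7 + 17*π) + (-1000/7 + 325*π/2) = -1040/7 + 359*π/2.


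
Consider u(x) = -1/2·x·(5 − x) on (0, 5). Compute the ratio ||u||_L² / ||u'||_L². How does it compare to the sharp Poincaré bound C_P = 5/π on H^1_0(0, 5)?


||u||_L² / ||u'||_L² = sqrt(10)/2 < C_P = 5/π.

u(x) = -1/2·x·(5 − x), so u'(x) = x - 5/2.
u(x) = -1/2·x·(5 − x) vanishes at x = 0 and x = 5, so u ∈ H^1_0(0, 5). Differentiate via the product rule and integrate the resulting polynomials term by term.
  ∫_0^5 u² dx = ∫_0^5 (x^4/4 - 5*x^3/2 + 25*x^2/4) dx. Term by term:
    ∫_0^5 x^4/4 dx = 625/4;  ∫_0^5 -5*x^3/2 dx = -3125/8;  ∫_0^5 25*x^2/4 dx = 3125/12.
  Sum: 625/4 − 3125/8 + 3125/12 = 625/24.
  ∫_0^5 (u')² dx = ∫_0^5 (x^2 - 5*x + 25/4) dx. Term by term:
    ∫_0^5 x^2 dx = 125/3;  ∫_0^5 -5*x dx = -125/2;  ∫_0^5 25/4 dx = 125/4.
  Sum: 125/3 − 125/2 + 125/4 = 125/12.
∫_0^5 u² dx = 625/24, so ||u||_L² = 25*sqrt(6)/12.
∫_0^5 (u')² dx = 125/12, so ||u'||_L² = 5*sqrt(15)/6.
Ratio ||u||_L² / ||u'||_L² = sqrt(10)/2.
Sharp Poincaré constant on H^1_0(0, 5) is C_P = L/π = 5/π, achieved by sin(π/5·x).
A polynomial bump cannot attain the sharp Poincaré constant (only the first sine eigenfunction does), so the ratio is strictly less than C_P, consistent with ||u||_L² ≤ C_P ||u'||_L².


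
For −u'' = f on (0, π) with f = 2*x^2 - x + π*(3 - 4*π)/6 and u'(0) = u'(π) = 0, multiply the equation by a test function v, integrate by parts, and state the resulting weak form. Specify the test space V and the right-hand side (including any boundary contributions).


V = H^1(0, π) (no boundary constraint on v; u is determined up to an additive constant); weak form: ∫_0^π u'v' dx = ∫_0^π (2*x^2 - x + π*(3 - 4*π)/6) v dx for all v ∈ V.

Multiply both sides by a test function v and integrate from 0 to π:
  ∫_0^π −u''(x) v(x) dx = ∫_0^π f(x) v(x) dx.
Integrate the LHS by parts once:
  ∫_0^π −u'' v dx = −[u'(x) v(x)]_0^π + ∫_0^π u'(x) v'(x) dx.
Thus ∫_0^π u'(x) v'(x) dx = ∫_0^π f(x) v(x) dx + [u'(x) v(x)]_0^π.
Choose V so that boundary terms are either known or forced to vanish.
u has homogeneous Neumann: u'(0) = u'(π) = 0. So [u' v]_0^π = 0·v(π) − 0·v(0) = 0 for any v; take V = H^1(0, π).
Weak formulation: find u (satisfying any essential BC) such that ∫_0^π u'(x) v'(x) dx = ∫_0^π f v dx for all v ∈ V (homogeneous Neumann, so boundary terms vanish).
Substituting f(x) = 2*x^2 - x + π*(3 - 4*π)/6, the right-hand side is ∫_0^π (2*x^2 - x + π*(3 - 4*π)/6) v dx.
Compatibility check (pure Neumann): taking v ≡ 1 ∈ V gives 0 = ∫_0^π f dx + (0) − (0), i.e. ∫_0^π f dx must equal u'(0) − u'(π) = 0. Indeed ∫_0^π (2*x^2 - x + π*(3 - 4*π)/6) dx = 0, so the data are compatible. The solution is then unique only up to an additive constant (fix it e.g. by requiring ∫_0^π u dx = 0).


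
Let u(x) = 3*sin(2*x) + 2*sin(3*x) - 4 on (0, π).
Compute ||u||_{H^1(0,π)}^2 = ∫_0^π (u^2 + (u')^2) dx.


||u||_{H^1(0,π)}^2 = -32/3 + 117*π/2

u'(x) = 6*cos(2*x) + 6*cos(3*x).
Expand u² and (u')² and integrate term by term on (0, π), using: for integers n ≥ 1, ∫_0^π sin²(nx) dx = ∫_0^π cos²(nx) dx = π/2; for n ≠ n', ∫_0^π sin(nx)sin(n'x) dx = ∫_0^π cos(nx)cos(n'x) dx = 0; and by product-to-sum, ∫_0^π sin(nx)cos(n'x) dx = ½∫_0^π [sin((n+n')x) + sin((n−n')x)] dx, which is 0 when n+n' is even and 2n/(n²−n'²) when n+n' is odd (it need not vanish on (0, π)). For the constant mode: ∫_0^π 1 dx = π, ∫_0^π cos(nx) dx = 0, ∫_0^π sin(nx) dx = (1−(−1)^n)/n.
  u² squared terms: (-4)²·∫1 dx = 16·π = 16*π;  (2)²·∫sin(3x)² dx = 4·π/2 = 2*π;  (3)²·∫sin(2x)² dx = 9·π/2 = 9*π/2.
  u² cross terms: 2·(-4)·(2)·∫1·sin(3x) dx = -16·(2/3) = -32/3;  2·(-4)·(3)·∫1·sin(2x) dx = -24·(0) = 0;  2·(2)·(3)·∫sin(3x)·sin(2x) dx = 12·(0) = 0.
  So ∫_0^π u² dx = 16*π + 2*π + 9*π/2 − 32/3 + 0 + 0 = -32/3 + 45*π/2.
  (u')² squared terms: (6)²·∫cos(2x)² dx = 36·π/2 = 18*π;  (6)²·∫cos(3x)² dx = 36·π/2 = 18*π.
  (u')² cross terms: 2·(6)·(6)·∫cos(2x)·cos(3x) dx = 72·(0) = 0.
  So ∫_0^π (u')² dx = 18*π + 18*π + 0 = 36*π.
||u||_{H^1}^2 = (-32/3 + 45*π/2) + (36*π) = -32/3 + 117*π/2.


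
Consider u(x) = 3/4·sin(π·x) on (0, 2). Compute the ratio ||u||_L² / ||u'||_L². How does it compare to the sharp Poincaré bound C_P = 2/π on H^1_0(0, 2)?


||u||_L² / ||u'||_L² = 1/π < C_P = 2/π.

u(x) = 3/4·sin(π·x), so u'(x) = 3*π*cos(π*x)/4.
Writing u(x) = A·sin(kπx/L) with A = 3/4 and k = 2, use ∫_0^L sin²(kπx/L) dx = L/2 and ∫_0^L cos²(kπx/L) dx = L/2.
u² = 9/16·sin²(π·x) and (u')² = 9*π^2/16·cos²(π·x), and each of sin², cos² integrates to L/2 = 1 over (0, 2).
∫_0^2 u² dx = 9/16, so ||u||_L² = 3/4.
∫_0^2 (u')² dx = 9*π^2/16, so ||u'||_L² = 3*π/4.
Ratio ||u||_L² / ||u'||_L² = 1/π.
Sharp Poincaré constant on H^1_0(0, 2) is C_P = L/π = 2/π, achieved by sin(π/2·x).
This is the k = 2 harmonic; the ratio L/(kπ) is strictly less than C_P = L/π, consistent with the sharp inequality ||u||_L² ≤ C_P ||u'||_L².


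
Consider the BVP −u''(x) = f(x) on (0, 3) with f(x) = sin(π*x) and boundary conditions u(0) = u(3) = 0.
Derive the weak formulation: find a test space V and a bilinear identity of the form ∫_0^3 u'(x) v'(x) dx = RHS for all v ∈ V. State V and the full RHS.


V = H^1_0(0, 3) (so v(0) = v(3) = 0); weak form: ∫_0^3 u'v' dx = ∫_0^3 (sin(π*x)) v dx for all v ∈ V.

Multiply both sides by a test function v and integrate from 0 to 3:
  ∫_0^3 −u''(x) v(x) dx = ∫_0^3 f(x) v(x) dx.
Integrate the LHS by parts once:
  ∫_0^3 −u'' v dx = −[u'(x) v(x)]_0^3 + ∫_0^3 u'(x) v'(x) dx.
Thus ∫_0^3 u'(x) v'(x) dx = ∫_0^3 f(x) v(x) dx + [u'(x) v(x)]_0^3.
Choose V so that boundary terms are either known or forced to vanish.
u is Dirichlet: u(0) = u(3) = 0. Let V = H^1_0(0, 3); then v(0) = v(3) = 0, and [u' v]_0^3 = 0.
Weak formulation: find u (satisfying any essential BC) such that ∫_0^3 u'(x) v'(x) dx = ∫_0^3 f v dx for all v ∈ V.
Substituting f(x) = sin(π*x), the right-hand side is ∫_0^3 (sin(π*x)) v dx.


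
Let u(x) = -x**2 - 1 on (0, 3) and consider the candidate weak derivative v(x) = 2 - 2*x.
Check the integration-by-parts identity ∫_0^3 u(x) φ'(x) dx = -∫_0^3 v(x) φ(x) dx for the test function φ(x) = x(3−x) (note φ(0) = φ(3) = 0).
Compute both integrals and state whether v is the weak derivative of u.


LHS = 27/2, RHS = 9/2. No, v is not the weak derivative of u.

u(x) = -x**2 - 1, classical derivative u'(x) = -2*x.
φ(x) = x(3−x), so φ'(x) = 3 - 2*x.
Note φ(0) = φ(3) = 0, so the boundary term u·φ vanishes.
LHS = ∫_0^3 u(x) φ'(x) dx = ∫_0^3 (2*x^3 - 3*x^2 + 2*x - 3) dx. Term by term:
  ∫_0^3 2*x^3 dx = 81/2;  ∫_0^3 -3*x^2 dx = -27;  ∫_0^3 2*x dx = 9;
  ∫_0^3 -3 dx = -9.
Sum: 81/2 − 27 + 9 − 9 = 27/2.
So LHS = 27/2.
∫_0^3 v(x) φ(x) dx = ∫_0^3 (2*x^3 - 8*x^2 + 6*x) dx. Term by term:
  ∫_0^3 2*x^3 dx = 81/2;  ∫_0^3 -8*x^2 dx = -72;  ∫_0^3 6*x dx = 27.
Sum: 81/2 − 72 + 27 = -9/2.
So RHS = -∫_0^3 v(x) φ(x) dx = 9/2.
LHS − RHS = 9 ≠ 0, so the identity fails.
(For a valid weak derivative the identity must hold for EVERY test function, in particular this one. The failure shows v is NOT the weak derivative of u.)
Correct weak derivative would be u'(x) = -2*x.


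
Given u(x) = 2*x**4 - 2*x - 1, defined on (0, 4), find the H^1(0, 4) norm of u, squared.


||u||_{H^1}^2 = 81305852/315

The H^1 norm (squared) on an interval (0, L) is
  ||u||_{H^1}^2 = ∫_0^L u(x)^2 dx + ∫_0^L u'(x)^2 dx.
Compute u'(x) = 8*x**3 - 2.
Then u(x)^2 = 4*x**8 - 8*x**5 - 4*x**4 + 4*x**2 + 4*x + 1 and u'(x)^2 = 64*x**6 - 32*x**3 + 4.
Integrate each monomial from 0 to 4 using ∫_0^4 c·x^n dx = c·4^(n+1)/(n+1):
  ∫_0^4 u(x)^2 dx = ∫_0^4 (4*x^8 - 8*x^5 - 4*x^4 + 4*x^2 + 4*x + 1) dx. Term by term:
    ∫_0^4 4*x^8 dx = 1048576/9;  ∫_0^4 -8*x^5 dx = -16384/3;  ∫_0^4 -4*x^4 dx = -4096/5;
    ∫_0^4 4*x^2 dx = 256/3;  ∫_0^4 4*x dx = 32;  ∫_0^4 1 dx = 4.
  Sum: 1048576/9 − 16384/3 − 4096/5 + 256/3 + 32 + 4 = 4965716/45.
  ∫_0^4 u'(x)^2 dx = ∫_0^4 (64*x^6 - 32*x^3 + 4) dx. Term by term:
    ∫_0^4 64*x^6 dx = 1048576/7;  ∫_0^4 -32*x^3 dx = -2048;  ∫_0^4 4 dx = 16.
  Sum: 1048576/7 − 2048 + 16 = 1034352/7.
Adding: ||u||_{H^1}^2 = 4965716/45 + 1034352/7 = 81305852/315.


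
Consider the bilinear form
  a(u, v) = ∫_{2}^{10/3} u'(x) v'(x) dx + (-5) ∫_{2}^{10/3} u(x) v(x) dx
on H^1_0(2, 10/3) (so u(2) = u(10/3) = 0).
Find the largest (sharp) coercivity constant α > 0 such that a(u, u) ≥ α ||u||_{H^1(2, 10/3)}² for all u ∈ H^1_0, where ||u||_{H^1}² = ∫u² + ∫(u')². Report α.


α = (-80 + 9*π^2)/(16 + 9*π^2)

Coercivity of a(·,·) on H^1_0(2, 10/3) means a(u, u) ≥ α ||u||_{H^1}² for every u ∈ H^1_0.
The interval has length L = 4/3, and Poincaré/coercivity depend only on L. Here a(u, u) = ∫(u')² + (-5)·∫u².
Here c = -5 < 0 with |c| < (π/L)² = 9*π^2/16, so coercivity still holds. The condition a(u,u) ≥ α||u||_{H^1}² reads (1−α)∫(u')² ≥ (α−c)∫u². Any admissible α is ≤ 1 (rapidly oscillating u have ∫u²/∫(u')² → 0), and α = 1 would force 0 ≥ (1−c)∫u², impossible since c < 1; so 1−α > 0. By the sharp Poincaré inequality on H^1_0 of an interval of length L, ∫(u')² ≥ (π/L)²∫u² with equality for the first sine mode sin(π(x−x₀)/L) (x₀ the left endpoint), so the inequality holds for all u iff (1−α)(π/L)² ≥ α − c, i.e. α ≤ ((π/L)² + c)/((π/L)² + 1) = (1 + c(L/π)²)/(1 + (L/π)²). (Direct route, valid since c ≤ 0: Poincaré gives c∫u² ≥ c(L/π)²∫(u')², so a(u,u) ≥ (1 + c(L/π)²)∫(u')², while ||u||_{H^1}² ≤ (1 + (L/π)²)∫(u')²; dividing yields the same α.) With (π/L)² = 9*π^2/16 and c = -5, the largest admissible constant is α = ((π/L)² + c)/((π/L)² + 1).
Simplifying, α = (-80 + 9*π^2)/(16 + 9*π^2).


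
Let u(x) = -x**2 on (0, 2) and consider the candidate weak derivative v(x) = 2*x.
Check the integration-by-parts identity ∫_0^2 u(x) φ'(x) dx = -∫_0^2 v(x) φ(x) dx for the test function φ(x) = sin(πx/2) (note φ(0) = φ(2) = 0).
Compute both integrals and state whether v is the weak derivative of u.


LHS = 8/π, RHS = -8/π. No, v is not the weak derivative of u.

u(x) = -x**2, classical derivative u'(x) = -2*x.
φ(x) = sin(πx/2), so φ'(x) = π*cos(π*x/2)/2.
Note φ(0) = φ(2) = 0, so the boundary term u·φ vanishes.
LHS = ∫_0^2 u(x) φ'(x) dx = ∫_0^2 (-π*x^2*cos(π*x/2)/2) dx. Term by term:
  ∫_0^2 -π*x^2*cos(π*x/2)/2 dx = 8/π.
So LHS = 8/π.
∫_0^2 v(x) φ(x) dx = ∫_0^2 (2*x*sin(π*x/2)) dx. Term by term:
  ∫_0^2 2*x*sin(π*x/2) dx = 8/π.
So RHS = -∫_0^2 v(x) φ(x) dx = -8/π.
LHS − RHS = 16/π ≠ 0, so the identity fails.
(For a valid weak derivative the identity must hold for EVERY test function, in particular this one. The failure shows v is NOT the weak derivative of u.)
Correct weak derivative would be u'(x) = -2*x.


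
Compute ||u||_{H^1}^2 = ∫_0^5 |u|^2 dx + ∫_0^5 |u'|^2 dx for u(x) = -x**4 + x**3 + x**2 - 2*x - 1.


||u||_{H^1}^2 = 59990075/252

The H^1 norm (squared) on an interval (0, L) is
  ||u||_{H^1}^2 = ∫_0^L u(x)^2 dx + ∫_0^L u'(x)^2 dx.
Compute u'(x) = -4*x**3 + 3*x**2 + 2*x - 2.
Then u(x)^2 = x**8 - 2*x**7 - x**6 + 6*x**5 - x**4 - 6*x**3 + 2*x**2 + 4*x + 1 and u'(x)^2 = 16*x**6 - 24*x**5 - 7*x**4 + 28*x**3 - 8*x**2 - 8*x + 4.
Integrate each monomial from 0 to 5 using ∫_0^5 c·x^n dx = c·5^(n+1)/(n+1):
  ∫_0^5 u(x)^2 dx = ∫_0^5 (x^8 - 2*x^7 - x^6 + 6*x^5 - x^4 - 6*x^3 + 2*x^2 + 4*x + 1) dx. Term by term:
    ∫_0^5 x^8 dx = 1953125/9;  ∫_0^5 -2*x^7 dx = -390625/4;  ∫_0^5 -x^6 dx = -78125/7;
    ∫_0^5 6*x^5 dx = 15625;  ∫_0^5 -x^4 dx = -625;  ∫_0^5 -6*x^3 dx = -1875/2;
    ∫_0^5 2*x^2 dx = 250/3;  ∫_0^5 4*x dx = 50;  ∫_0^5 1 dx = 5.
  Sum: 1953125/9 − 390625/4 − 78125/7 + 15625 − 625 − 1875/2 + 250/3 + 50 + 5 = 30844235/252.
  ∫_0^5 u'(x)^2 dx = ∫_0^5 (16*x^6 - 24*x^5 - 7*x^4 + 28*x^3 - 8*x^2 - 8*x + 4) dx. Term by term:
    ∫_0^5 16*x^6 dx = 1250000/7;  ∫_0^5 -24*x^5 dx = -62500;  ∫_0^5 -7*x^4 dx = -4375;
    ∫_0^5 28*x^3 dx = 4375;  ∫_0^5 -8*x^2 dx = -1000/3;  ∫_0^5 -8*x dx = -100;
    ∫_0^5 4 dx = 20.
  Sum: 1250000/7 − 62500 − 4375 + 4375 − 1000/3 − 100 + 20 = 2428820/21.
Adding: ||u||_{H^1}^2 = 30844235/252 + 2428820/21 = 59990075/252.


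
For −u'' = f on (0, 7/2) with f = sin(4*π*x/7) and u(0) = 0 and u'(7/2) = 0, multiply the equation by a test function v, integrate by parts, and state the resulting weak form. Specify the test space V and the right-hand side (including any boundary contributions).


V = {v ∈ H^1(0, 7/2) : v(0) = 0} (test functions vanish at x = 0 where u is specified); weak form: ∫_0^7/2 u'v' dx = ∫_0^7/2 (sin(4*π*x/7)) v dx for all v ∈ V.

Multiply both sides by a test function v and integrate from 0 to 7/2:
  ∫_0^7/2 −u''(x) v(x) dx = ∫_0^7/2 f(x) v(x) dx.
Integrate the LHS by parts once:
  ∫_0^7/2 −u'' v dx = −[u'(x) v(x)]_0^7/2 + ∫_0^7/2 u'(x) v'(x) dx.
Thus ∫_0^7/2 u'(x) v'(x) dx = ∫_0^7/2 f(x) v(x) dx + [u'(x) v(x)]_0^7/2.
Choose V so that boundary terms are either known or forced to vanish.
Mixed BC: u(0) = 0 (Dirichlet) and u'(7/2) = 0 (Neumann). Define V = {v ∈ H^1(0, 7/2) : v(0) = 0}. Then [u' v]_0^7/2 = u'(7/2)·v(7/2) − u'(0)·0 = 0.
Weak formulation: find u (satisfying any essential BC) such that ∫_0^7/2 u'(x) v'(x) dx = ∫_0^7/2 f v dx for all v ∈ V (Dirichlet at 0 absorbed into V; the Neumann datum at x = 7/2 is zero, so no boundary term remains).
Substituting f(x) = sin(4*π*x/7), the right-hand side is ∫_0^7/2 (sin(4*π*x/7)) v dx.


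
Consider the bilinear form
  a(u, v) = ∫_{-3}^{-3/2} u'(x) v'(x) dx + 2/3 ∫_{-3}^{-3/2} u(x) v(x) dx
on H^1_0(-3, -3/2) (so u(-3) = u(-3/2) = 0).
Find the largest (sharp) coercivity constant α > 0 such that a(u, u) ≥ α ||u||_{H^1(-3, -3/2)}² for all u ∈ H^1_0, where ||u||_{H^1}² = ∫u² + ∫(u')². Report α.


α = 2*(3 + 2*π^2)/(9 + 4*π^2)

Coercivity of a(·,·) on H^1_0(-3, -3/2) means a(u, u) ≥ α ||u||_{H^1}² for every u ∈ H^1_0.
The interval has length L = 3/2, and Poincaré/coercivity depend only on L. Here a(u, u) = ∫(u')² + (2/3)·∫u².
Here 0 < c = 2/3 < 1. The condition a(u,u) ≥ α||u||_{H^1}² reads (1−α)∫(u')² ≥ (α−c)∫u². Any admissible α is ≤ 1 (rapidly oscillating u have ∫u²/∫(u')² → 0), and α = 1 would force 0 ≥ (1−c)∫u², impossible since c < 1; so 1−α > 0. By the sharp Poincaré inequality on H^1_0 of an interval of length L, ∫(u')² ≥ (π/L)²∫u² with equality for the first sine mode sin(π(x−x₀)/L) (x₀ the left endpoint), so the inequality holds for all u iff (1−α)(π/L)² ≥ α − c, i.e. α ≤ ((π/L)² + c)/((π/L)² + 1) = (1 + c(L/π)²)/(1 + (L/π)²). With (π/L)² = 4*π^2/9 and c = 2/3, the largest admissible constant is α = ((π/L)² + c)/((π/L)² + 1).
Simplifying, α = 2*(3 + 2*π^2)/(9 + 4*π^2).


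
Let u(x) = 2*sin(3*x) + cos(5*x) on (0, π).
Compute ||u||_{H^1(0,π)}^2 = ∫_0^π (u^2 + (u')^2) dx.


||u||_{H^1(0,π)}^2 = 33*π

u'(x) = -5*sin(5*x) + 6*cos(3*x).
Expand u² and (u')² and integrate term by term on (0, π), using: for integers n ≥ 1, ∫_0^π sin²(nx) dx = ∫_0^π cos²(nx) dx = π/2; for n ≠ n', ∫_0^π sin(nx)sin(n'x) dx = ∫_0^π cos(nx)cos(n'x) dx = 0; and by product-to-sum, ∫_0^π sin(nx)cos(n'x) dx = ½∫_0^π [sin((n+n')x) + sin((n−n')x)] dx, which is 0 when n+n' is even and 2n/(n²−n'²) when n+n' is odd (it need not vanish on (0, π)).
  u² squared terms: (2)²·∫sin(3x)² dx = 4·π/2 = 2*π;  (1)²·∫cos(5x)² dx = 1·π/2 = π/2.
  u² cross terms: 2·(2)·(1)·∫sin(3x)·cos(5x) dx = 4·(0) = 0.
  So ∫_0^π u² dx = 2*π + π/2 + 0 = 5*π/2.
  (u')² squared terms: (-5)²·∫sin(5x)² dx = 25·π/2 = 25*π/2;  (6)²·∫cos(3x)² dx = 36·π/2 = 18*π.
  (u')² cross terms: 2·(-5)·(6)·∫sin(5x)·cos(3x) dx = -60·(0) = 0.
  So ∫_0^π (u')² dx = 25*π/2 + 18*π + 0 = 61*π/2.
||u||_{H^1}^2 = (5*π/2) + (61*π/2) = 33*π.


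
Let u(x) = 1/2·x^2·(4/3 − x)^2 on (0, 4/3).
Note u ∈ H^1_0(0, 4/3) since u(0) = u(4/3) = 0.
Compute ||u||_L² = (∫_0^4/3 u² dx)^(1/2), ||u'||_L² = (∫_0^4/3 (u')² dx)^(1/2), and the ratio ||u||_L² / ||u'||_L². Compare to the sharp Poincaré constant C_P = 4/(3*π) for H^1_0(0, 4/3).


||u||_L² / ||u'||_L² = 2*sqrt(3)/9 < C_P = 4/(3*π).

u(x) = 1/2·x^2·(4/3 − x)^2, so u'(x) = 2*x*(3*x - 4)*(3*x - 2)/9.
u(x) = 1/2·x^2·(4/3 − x)^2 vanishes at x = 0 and x = 4/3, so u ∈ H^1_0(0, 4/3). Differentiate via the product rule and integrate the resulting polynomials term by term.
  ∫_0^4/3 u² dx = ∫_0^4/3 (x^8/4 - 4*x^7/3 + 8*x^6/3 - 64*x^5/27 + 64*x^4/81) dx. Term by term:
    ∫_0^4/3 x^8/4 dx = 65536/177147;  ∫_0^4/3 -4*x^7/3 dx = -32768/19683;  ∫_0^4/3 8*x^6/3 dx = 131072/45927;
    ∫_0^4/3 -64*x^5/27 dx = -131072/59049;  ∫_0^4/3 64*x^4/81 dx = 65536/98415.
  Sum: 65536/177147 − 32768/19683 + 131072/45927 − 131072/59049 + 65536/98415 = 32768/6200145.
  ∫_0^4/3 (u')² dx = ∫_0^4/3 (4*x^6 - 16*x^5 + 208*x^4/9 - 128*x^3/9 + 256*x^2/81) dx. Term by term:
    ∫_0^4/3 4*x^6 dx = 65536/15309;  ∫_0^4/3 -16*x^5 dx = -32768/2187;  ∫_0^4/3 208*x^4/9 dx = 212992/10935;
    ∫_0^4/3 -128*x^3/9 dx = -8192/729;  ∫_0^4/3 256*x^2/81 dx = 16384/6561.
  Sum: 65536/15309 − 32768/2187 + 212992/10935 − 8192/729 + 16384/6561 = 8192/229635.
∫_0^4/3 u² dx = 32768/6200145, so ||u||_L² = 128*sqrt(210)/25515.
∫_0^4/3 (u')² dx = 8192/229635, so ||u'||_L² = 64*sqrt(70)/2835.
Ratio ||u||_L² / ||u'||_L² = 2*sqrt(3)/9.
Sharp Poincaré constant on H^1_0(0, 4/3) is C_P = L/π = 4/(3*π), achieved by sin(3*π/4·x).
A polynomial bump cannot attain the sharp Poincaré constant (only the first sine eigenfunction does), so the ratio is strictly less than C_P, consistent with ||u||_L² ≤ C_P ||u'||_L².


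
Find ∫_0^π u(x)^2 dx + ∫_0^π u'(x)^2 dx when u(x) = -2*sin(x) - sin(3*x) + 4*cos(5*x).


||u||_{H^1(0,π)}^2 = 217*π

u'(x) = -20*sin(5*x) - 2*cos(x) - 3*cos(3*x).
Expand u² and (u')² and integrate term by term on (0, π), using: for integers n ≥ 1, ∫_0^π sin²(nx) dx = ∫_0^π cos²(nx) dx = π/2; for n ≠ n', ∫_0^π sin(nx)sin(n'x) dx = ∫_0^π cos(nx)cos(n'x) dx = 0; and by product-to-sum, ∫_0^π sin(nx)cos(n'x) dx = ½∫_0^π [sin((n+n')x) + sin((n−n')x)] dx, which is 0 when n+n' is even and 2n/(n²−n'²) when n+n' is odd (it need not vanish on (0, π)).
  u² squared terms: (-1)²·∫sin(3x)² dx = 1·π/2 = π/2;  (-2)²·∫sin(x)² dx = 4·π/2 = 2*π;  (4)²·∫cos(5x)² dx = 16·π/2 = 8*π.
  u² cross terms: 2·(-1)·(-2)·∫sin(3x)·sin(x) dx = 4·(0) = 0;  2·(-1)·(4)·∫sin(3x)·cos(5x) dx = -8·(0) = 0;  2·(-2)·(4)·∫sin(x)·cos(5x) dx = -16·(0) = 0.
  So ∫_0^π u² dx = π/2 + 2*π + 8*π + 0 + 0 + 0 = 21*π/2.
  (u')² squared terms: (-20)²·∫sin(5x)² dx = 400·π/2 = 200*π;  (-3)²·∫cos(3x)² dx = 9·π/2 = 9*π/2;  (-2)²·∫cos(x)² dx = 4·π/2 = 2*π.
  (u')² cross terms: 2·(-20)·(-3)·∫sin(5x)·cos(3x) dx = 120·(0) = 0;  2·(-20)·(-2)·∫sin(5x)·cos(x) dx = 80·(0) = 0;  2·(-3)·(-2)·∫cos(3x)·cos(x) dx = 12·(0) = 0.
  So ∫_0^π (u')² dx = 200*π + 9*π/2 + 2*π + 0 + 0 + 0 = 413*π/2.
||u||_{H^1}^2 = (21*π/2) + (413*π/2) = 217*π.
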